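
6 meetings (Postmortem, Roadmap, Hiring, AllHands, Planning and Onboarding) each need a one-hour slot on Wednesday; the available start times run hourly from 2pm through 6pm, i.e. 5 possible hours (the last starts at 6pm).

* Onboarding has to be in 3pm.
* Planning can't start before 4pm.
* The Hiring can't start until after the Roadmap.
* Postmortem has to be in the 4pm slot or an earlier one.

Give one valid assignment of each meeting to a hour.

Onboarding in 3pm, Postmortem in 2pm, Roadmap in 2pm, Planning in 4pm, AllHands in 2pm, Hiring in 3pm

Checking: Roadmap(2pm) before Hiring(3pm); Postmortem=2pm in [2pm,4pm]; Planning=4pm in [4pm,6pm]; Onboarding=3pm in [3pm,3pm].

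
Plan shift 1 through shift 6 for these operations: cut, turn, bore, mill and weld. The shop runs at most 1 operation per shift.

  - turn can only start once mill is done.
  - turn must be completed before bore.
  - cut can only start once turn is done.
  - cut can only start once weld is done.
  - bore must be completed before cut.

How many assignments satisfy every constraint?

Splitting on cut: it can be shift 5 (4), shift 6 (20). Listing each branch's schedules as (turn, bore, mill, weld) by shift number:
cut=shift 5: (2,3,1,4) (2,4,1,3) (3,4,1,2) (3,4,2,1) — 4.
cut=shift 6: (2,3,1,4) (2,3,1,5) (2,4,1,3) (2,4,1,5) (2,5,1,3) (2,5,1,4) (3,4,1,2) (3,4,1,5) (3,4,2,1) (3,4,2,5) (3,5,1,2) (3,5,1,4) (3,5,2,1) (3,5,2,4) (4,5,1,2) (4,5,1,3) (4,5,2,1) (4,5,2,3) (4,5,3,1) (4,5,3,2) — 20.
Summing: 4 + 20 = 24.

24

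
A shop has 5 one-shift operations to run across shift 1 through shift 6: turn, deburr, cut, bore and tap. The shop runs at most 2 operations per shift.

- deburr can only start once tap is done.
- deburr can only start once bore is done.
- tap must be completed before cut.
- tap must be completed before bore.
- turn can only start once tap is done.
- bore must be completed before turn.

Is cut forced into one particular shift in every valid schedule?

No

cut can be shift 2 (e.g. deburr=shift 3, turn=shift 3, bore=shift 2, tap=shift 1, cut=shift 2) or shift 3 (e.g. cut -> shift 3, bore -> shift 2, tap -> shift 1, turn -> shift 3, deburr -> shift 4).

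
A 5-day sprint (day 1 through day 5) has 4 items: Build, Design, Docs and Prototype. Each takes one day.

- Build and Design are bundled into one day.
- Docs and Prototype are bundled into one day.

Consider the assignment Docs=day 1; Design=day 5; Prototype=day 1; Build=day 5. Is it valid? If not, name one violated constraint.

Yes

Build and Design are bundled into one day — holds.
Docs and Prototype are bundled into one day — holds.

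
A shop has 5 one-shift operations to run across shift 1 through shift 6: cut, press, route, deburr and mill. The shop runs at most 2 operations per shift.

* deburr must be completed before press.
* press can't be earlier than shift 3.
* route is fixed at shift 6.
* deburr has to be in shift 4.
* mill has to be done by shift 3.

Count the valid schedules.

33

Splitting on press: it can be shift 5 (18), shift 6 (15). Listing each branch's schedules as (cut, route, deburr, mill) by shift number:
press=shift 5: (1,6,4,1) (1,6,4,2) (1,6,4,3) (2,6,4,1) (2,6,4,2) (2,6,4,3) (3,6,4,1) (3,6,4,2) (3,6,4,3) (4,6,4,1) (4,6,4,2) (4,6,4,3) (5,6,4,1) (5,6,4,2) (5,6,4,3) (6,6,4,1) (6,6,4,2) (6,6,4,3) — 18.
press=shift 6: (1,6,4,1) (1,6,4,2) (1,6,4,3) (2,6,4,1) (2,6,4,2) (2,6,4,3) (3,6,4,1) (3,6,4,2) (3,6,4,3) (4,6,4,1) (4,6,4,2) (4,6,4,3) (5,6,4,1) (5,6,4,2) (5,6,4,3) — 15.
Summing: 18 + 15 = 33.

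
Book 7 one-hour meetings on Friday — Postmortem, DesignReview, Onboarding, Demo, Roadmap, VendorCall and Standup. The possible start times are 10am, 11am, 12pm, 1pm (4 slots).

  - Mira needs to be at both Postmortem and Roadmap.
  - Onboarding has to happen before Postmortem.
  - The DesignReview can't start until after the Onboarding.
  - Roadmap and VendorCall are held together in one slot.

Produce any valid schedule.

Standup=10am; Postmortem=11am; VendorCall=10am; Onboarding=10am; DesignReview=11am; Demo=10am; Roadmap=10am

Checking: Onboarding(10am) before Postmortem(11am); Onboarding(10am) before DesignReview(11am); Postmortem(11am) != Roadmap(10am); Roadmap = VendorCall = 10am.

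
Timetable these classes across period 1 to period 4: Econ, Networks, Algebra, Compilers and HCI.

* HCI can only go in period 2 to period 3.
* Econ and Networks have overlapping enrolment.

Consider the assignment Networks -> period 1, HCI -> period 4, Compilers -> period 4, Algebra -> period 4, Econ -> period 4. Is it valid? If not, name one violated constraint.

HCI can only go in period 2 to period 3 — violated.
Econ and Networks have overlapping enrolment — holds.

Invalid. HCI can only go in period 2 to period 3.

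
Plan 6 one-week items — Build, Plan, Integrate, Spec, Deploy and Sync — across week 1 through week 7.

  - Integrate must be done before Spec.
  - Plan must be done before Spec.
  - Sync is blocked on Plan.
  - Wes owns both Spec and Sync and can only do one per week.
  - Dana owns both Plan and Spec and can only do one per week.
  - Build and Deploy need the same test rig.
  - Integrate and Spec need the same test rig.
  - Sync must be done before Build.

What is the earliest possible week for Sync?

week 2

Precedence pushes Sync to at least week 2; downstream work caps Sync at week 6.
Sync at week 2 is achievable: Build -> week 3; Sync -> week 2; Deploy -> week 1; Integrate -> week 1; Spec -> week 3; Plan -> week 1.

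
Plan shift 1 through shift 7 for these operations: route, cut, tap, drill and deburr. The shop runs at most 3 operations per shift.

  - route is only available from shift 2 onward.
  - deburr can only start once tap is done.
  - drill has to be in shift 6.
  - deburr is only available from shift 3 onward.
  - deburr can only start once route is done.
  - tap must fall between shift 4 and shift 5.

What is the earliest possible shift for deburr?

shift 5

Deburr is available from shift 3; precedence pushes deburr to at least shift 5.
deburr at shift 5 is achievable: cut -> shift 1, route -> shift 2, drill -> shift 6, deburr -> shift 5, tap -> shift 4.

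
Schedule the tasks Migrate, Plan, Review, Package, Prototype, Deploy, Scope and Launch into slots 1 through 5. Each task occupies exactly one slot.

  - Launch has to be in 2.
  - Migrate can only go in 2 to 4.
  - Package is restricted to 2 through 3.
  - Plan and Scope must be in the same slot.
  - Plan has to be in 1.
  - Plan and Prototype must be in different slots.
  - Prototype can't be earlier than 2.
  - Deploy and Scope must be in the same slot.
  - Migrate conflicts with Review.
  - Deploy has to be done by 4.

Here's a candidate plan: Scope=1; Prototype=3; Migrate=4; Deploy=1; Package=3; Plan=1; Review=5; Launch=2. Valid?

Plan and Prototype must be in different slots — holds.
Migrate can only go in 2 to 4 — holds.
Deploy has to be done by 4 — holds.
Plan has to be in 1 — holds.
Prototype can't be earlier than 2 — holds.
Deploy and Scope must be in the same slot — holds.
Plan and Scope must be in the same slot — holds.
Package is restricted to 2 through 3 — holds.
Migrate conflicts with Review — holds.
Launch has to be in 2 — holds.

Valid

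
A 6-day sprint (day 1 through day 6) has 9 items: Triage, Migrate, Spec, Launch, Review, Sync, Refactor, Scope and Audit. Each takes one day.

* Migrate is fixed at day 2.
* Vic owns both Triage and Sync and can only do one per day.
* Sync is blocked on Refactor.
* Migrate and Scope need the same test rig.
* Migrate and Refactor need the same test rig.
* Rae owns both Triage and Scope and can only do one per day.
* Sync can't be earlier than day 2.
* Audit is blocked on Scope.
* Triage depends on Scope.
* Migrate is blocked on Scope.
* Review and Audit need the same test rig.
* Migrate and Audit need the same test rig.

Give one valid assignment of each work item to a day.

Triage in day 3; Migrate in day 2; Spec in day 1; Refactor in day 1; Sync in day 2; Review in day 1; Audit in day 3; Scope in day 1; Launch in day 1

Checking: Scope(day 1) before Audit(day 3); Refactor(day 1) before Sync(day 2); Scope(day 1) before Migrate(day 2); Scope(day 1) before Triage(day 3); Review(day 1) != Audit(day 3); Migrate(day 2) != Scope(day 1); Triage(day 3) != Scope(day 1); Triage(day 3) != Sync(day 2); Migrate(day 2) != Refactor(day 1); Migrate(day 2) != Audit(day 3); Migrate=day 2 in [day 2,day 2]; Sync=day 2 in [day 2,day 6].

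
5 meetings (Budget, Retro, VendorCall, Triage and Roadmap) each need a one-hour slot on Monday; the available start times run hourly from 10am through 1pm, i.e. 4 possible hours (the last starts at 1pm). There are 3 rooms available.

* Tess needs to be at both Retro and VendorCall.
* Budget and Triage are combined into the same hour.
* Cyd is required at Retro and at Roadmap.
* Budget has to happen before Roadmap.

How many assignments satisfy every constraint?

Splitting on Budget: it can be 10am (27), 11am (18), 12pm (9). Listing each branch's schedules as (Retro, VendorCall, Triage, Roadmap):
Budget=10am: (10am,11am,10am,11am) (10am,11am,10am,12pm) (10am,11am,10am,1pm) (10am,12pm,10am,11am) (10am,12pm,10am,12pm) (10am,12pm,10am,1pm) (10am,1pm,10am,11am) (10am,1pm,10am,12pm) (10am,1pm,10am,1pm) (11am,10am,10am,12pm) (11am,10am,10am,1pm) (11am,12pm,10am,12pm) (11am,12pm,10am,1pm) (11am,1pm,10am,12pm) (11am,1pm,10am,1pm) (12pm,10am,10am,11am) (12pm,10am,10am,1pm) (12pm,11am,10am,11am) (12pm,11am,10am,1pm) (12pm,1pm,10am,11am) (12pm,1pm,10am,1pm) (1pm,10am,10am,11am) (1pm,10am,10am,12pm) (1pm,11am,10am,11am) (1pm,11am,10am,12pm) (1pm,12pm,10am,11am) (1pm,12pm,10am,12pm) — 27.
Budget=11am: (10am,11am,11am,12pm) (10am,11am,11am,1pm) (10am,12pm,11am,12pm) (10am,12pm,11am,1pm) (10am,1pm,11am,12pm) (10am,1pm,11am,1pm) (11am,10am,11am,12pm) (11am,10am,11am,1pm) (11am,12pm,11am,12pm) (11am,12pm,11am,1pm) (11am,1pm,11am,12pm) (11am,1pm,11am,1pm) (12pm,10am,11am,1pm) (12pm,11am,11am,1pm) (12pm,1pm,11am,1pm) (1pm,10am,11am,12pm) (1pm,11am,11am,12pm) (1pm,12pm,11am,12pm) — 18.
Budget=12pm: (10am,11am,12pm,1pm) (10am,12pm,12pm,1pm) (10am,1pm,12pm,1pm) (11am,10am,12pm,1pm) (11am,12pm,12pm,1pm) (11am,1pm,12pm,1pm) (12pm,10am,12pm,1pm) (12pm,11am,12pm,1pm) (12pm,1pm,12pm,1pm) — 9.
Summing: 27 + 18 + 9 = 54.

54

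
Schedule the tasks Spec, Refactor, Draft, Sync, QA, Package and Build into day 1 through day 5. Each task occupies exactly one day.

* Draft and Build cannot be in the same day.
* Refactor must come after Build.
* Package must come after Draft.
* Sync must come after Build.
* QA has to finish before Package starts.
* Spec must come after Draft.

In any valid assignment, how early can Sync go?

Precedence pushes Sync to at least day 2.
Sync at day 2 is achievable: Refactor -> day 2; QA -> day 1; Draft -> day 2; Package -> day 3; Spec -> day 3; Sync -> day 2; Build -> day 1.

day 2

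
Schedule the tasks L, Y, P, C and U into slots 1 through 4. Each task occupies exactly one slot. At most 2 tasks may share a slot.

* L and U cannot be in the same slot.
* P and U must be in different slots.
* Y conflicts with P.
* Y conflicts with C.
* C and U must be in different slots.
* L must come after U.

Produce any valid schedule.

C -> 3, U -> 1, L -> 2, P -> 2, Y -> 1

Checking: U(1) before L(2); Y(1) != P(2); Y(1) != C(3); L(2) != U(1); C(3) != U(1); P(2) != U(1); max 2 per slot (cap 2).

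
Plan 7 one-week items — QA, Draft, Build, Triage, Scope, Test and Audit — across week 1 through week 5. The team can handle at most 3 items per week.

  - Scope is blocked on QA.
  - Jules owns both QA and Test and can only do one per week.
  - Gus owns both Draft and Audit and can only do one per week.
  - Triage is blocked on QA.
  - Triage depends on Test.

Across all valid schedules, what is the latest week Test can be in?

Downstream work caps Test at week 4.
Test at week 4 is achievable: Test in week 4, Triage in week 5, Build in week 1, QA in week 1, Scope in week 2, Draft in week 1, Audit in week 2.

week 4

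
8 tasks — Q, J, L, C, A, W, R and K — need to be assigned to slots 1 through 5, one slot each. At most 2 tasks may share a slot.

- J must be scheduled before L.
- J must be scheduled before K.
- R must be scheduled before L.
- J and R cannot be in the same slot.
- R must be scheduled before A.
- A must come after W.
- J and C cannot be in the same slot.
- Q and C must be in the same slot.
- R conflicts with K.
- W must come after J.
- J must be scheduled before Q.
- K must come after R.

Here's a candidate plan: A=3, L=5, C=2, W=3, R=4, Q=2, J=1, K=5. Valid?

No — it violates: R must be scheduled before A

R must be scheduled before A — violated.
J and C cannot be in the same slot — holds.
K must come after R — holds.
J must be scheduled before K — holds.
W must come after J — holds.
R conflicts with K — holds.
J must be scheduled before Q — holds.
J must be scheduled before L — holds.
At most 2 tasks may share a slot — holds.
Q and C must be in the same slot — holds.
R must be scheduled before L — holds.
A must come after W — violated.
J and R cannot be in the same slot — holds.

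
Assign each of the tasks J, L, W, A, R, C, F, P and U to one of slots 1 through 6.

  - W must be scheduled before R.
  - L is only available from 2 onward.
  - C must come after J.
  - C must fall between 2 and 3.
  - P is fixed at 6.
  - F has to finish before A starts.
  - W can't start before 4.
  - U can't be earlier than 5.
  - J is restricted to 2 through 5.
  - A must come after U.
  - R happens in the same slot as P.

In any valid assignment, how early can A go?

Precedence pushes A to at least 6.
A at 6 is achievable: C in 3, P in 6, F in 1, U in 5, W in 4, L in 2, R in 6, A in 6, J in 2.

6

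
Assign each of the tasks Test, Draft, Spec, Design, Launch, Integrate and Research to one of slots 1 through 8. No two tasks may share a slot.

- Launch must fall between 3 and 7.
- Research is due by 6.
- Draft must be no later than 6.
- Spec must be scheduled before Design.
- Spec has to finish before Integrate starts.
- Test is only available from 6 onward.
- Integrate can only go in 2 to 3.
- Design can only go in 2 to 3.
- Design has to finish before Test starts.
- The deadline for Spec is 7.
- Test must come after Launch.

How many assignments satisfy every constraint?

36

Splitting on Test: it can be 7 (12), 8 (24). Listing each branch's schedules as (Draft, Spec, Design, Launch, Integrate, Research):
Test=7: (4,1,2,5,3,6) (4,1,2,6,3,5) (4,1,3,5,2,6) (4,1,3,6,2,5) (5,1,2,4,3,6) (5,1,2,6,3,4) (5,1,3,4,2,6) (5,1,3,6,2,4) (6,1,2,4,3,5) (6,1,2,5,3,4) (6,1,3,4,2,5) (6,1,3,5,2,4) — 12.
Test=8: (4,1,2,5,3,6) (4,1,2,6,3,5) (4,1,2,7,3,5) (4,1,2,7,3,6) (4,1,3,5,2,6) (4,1,3,6,2,5) (4,1,3,7,2,5) (4,1,3,7,2,6) (5,1,2,4,3,6) (5,1,2,6,3,4) (5,1,2,7,3,4) (5,1,2,7,3,6) (5,1,3,4,2,6) (5,1,3,6,2,4) (5,1,3,7,2,4) (5,1,3,7,2,6) (6,1,2,4,3,5) (6,1,2,5,3,4) (6,1,2,7,3,4) (6,1,2,7,3,5) (6,1,3,4,2,5) (6,1,3,5,2,4) (6,1,3,7,2,4) (6,1,3,7,2,5) — 24.
Summing: 12 + 24 = 36.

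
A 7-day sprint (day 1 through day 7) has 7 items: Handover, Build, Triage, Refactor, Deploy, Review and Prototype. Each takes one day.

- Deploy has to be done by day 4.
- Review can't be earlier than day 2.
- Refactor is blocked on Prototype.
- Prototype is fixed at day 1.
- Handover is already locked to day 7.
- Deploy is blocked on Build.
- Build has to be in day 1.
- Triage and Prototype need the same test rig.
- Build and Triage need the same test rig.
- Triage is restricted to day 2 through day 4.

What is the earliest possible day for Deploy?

Precedence pushes Deploy to at least day 2; Deploy's own window allows nothing later than day 4.
Deploy at day 2 is achievable: Handover -> day 7; Prototype -> day 1; Refactor -> day 2; Triage -> day 2; Deploy -> day 2; Build -> day 1; Review -> day 2.

day 2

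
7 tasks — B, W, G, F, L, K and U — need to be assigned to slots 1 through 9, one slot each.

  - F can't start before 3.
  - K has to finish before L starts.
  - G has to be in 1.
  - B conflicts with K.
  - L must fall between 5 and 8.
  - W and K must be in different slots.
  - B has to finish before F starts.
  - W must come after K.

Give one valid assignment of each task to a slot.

U -> 1, W -> 2, K -> 1, F -> 3, B -> 2, G -> 1, L -> 5

Checking: K(1) before W(2); B(2) before F(3); K(1) before L(5); W(2) != K(1); B(2) != K(1); G=1 in [1,1]; F=3 in [3,9]; L=5 in [5,8].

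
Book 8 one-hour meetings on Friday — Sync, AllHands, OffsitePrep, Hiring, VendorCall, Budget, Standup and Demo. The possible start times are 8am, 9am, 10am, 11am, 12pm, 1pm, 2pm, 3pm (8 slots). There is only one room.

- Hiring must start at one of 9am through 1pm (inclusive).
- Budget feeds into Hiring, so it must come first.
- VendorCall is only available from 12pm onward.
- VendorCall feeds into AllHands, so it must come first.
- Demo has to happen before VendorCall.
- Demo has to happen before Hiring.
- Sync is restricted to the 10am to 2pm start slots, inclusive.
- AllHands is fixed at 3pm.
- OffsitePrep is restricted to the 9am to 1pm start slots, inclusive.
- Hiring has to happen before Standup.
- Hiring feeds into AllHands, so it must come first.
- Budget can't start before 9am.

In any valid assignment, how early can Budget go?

Budget is available from 9am; downstream work caps Budget at 12pm.
Budget at 9am is achievable: Demo in 8am, Sync in 11am, AllHands in 3pm, VendorCall in 12pm, Standup in 2pm, OffsitePrep in 1pm, Budget in 9am, Hiring in 10am.

9am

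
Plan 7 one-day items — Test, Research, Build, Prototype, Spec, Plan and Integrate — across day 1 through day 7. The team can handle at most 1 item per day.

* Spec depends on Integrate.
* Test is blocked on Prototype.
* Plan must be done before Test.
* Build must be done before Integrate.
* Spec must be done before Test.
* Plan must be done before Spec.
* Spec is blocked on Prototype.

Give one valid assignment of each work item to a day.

Spec -> day 5; Prototype -> day 1; Integrate -> day 4; Plan -> day 2; Test -> day 6; Research -> day 7; Build -> day 3

Checking: Plan(day 2) before Spec(day 5); Prototype(day 1) before Test(day 6); Integrate(day 4) before Spec(day 5); Plan(day 2) before Test(day 6); Spec(day 5) before Test(day 6); Build(day 3) before Integrate(day 4); Prototype(day 1) before Spec(day 5); max 1 per day (cap 1).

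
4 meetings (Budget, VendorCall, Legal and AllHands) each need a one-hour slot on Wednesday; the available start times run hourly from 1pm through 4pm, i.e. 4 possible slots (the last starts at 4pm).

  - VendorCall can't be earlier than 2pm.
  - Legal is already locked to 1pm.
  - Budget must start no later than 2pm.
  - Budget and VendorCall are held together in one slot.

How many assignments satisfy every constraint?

Enumerating: Budget in 2pm, Legal in 1pm, VendorCall in 2pm, AllHands in 1pm | VendorCall=2pm, Budget=2pm, AllHands=2pm, Legal=1pm | Legal=1pm, Budget=2pm, AllHands=3pm, VendorCall=2pm | AllHands -> 4pm, Budget -> 2pm, Legal -> 1pm, VendorCall -> 2pm.

4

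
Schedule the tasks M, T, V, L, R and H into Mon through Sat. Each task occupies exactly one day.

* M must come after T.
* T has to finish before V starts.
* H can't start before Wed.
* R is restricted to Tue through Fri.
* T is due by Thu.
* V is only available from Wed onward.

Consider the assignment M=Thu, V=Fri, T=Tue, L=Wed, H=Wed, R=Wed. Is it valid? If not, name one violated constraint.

M must come after T — holds.
H can't start before Wed — holds.
T is due by Thu — holds.
V is only available from Wed onward — holds.
R is restricted to Tue through Fri — holds.
T has to finish before V starts — holds.

Yes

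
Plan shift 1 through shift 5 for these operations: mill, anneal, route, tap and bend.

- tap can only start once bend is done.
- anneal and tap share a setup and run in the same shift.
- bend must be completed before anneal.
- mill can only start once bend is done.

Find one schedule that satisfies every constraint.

bend in shift 1; route in shift 1; anneal in shift 2; tap in shift 2; mill in shift 2

Checking: bend(shift 1) before anneal(shift 2); bend(shift 1) before tap(shift 2); bend(shift 1) before mill(shift 2); anneal = tap = shift 2.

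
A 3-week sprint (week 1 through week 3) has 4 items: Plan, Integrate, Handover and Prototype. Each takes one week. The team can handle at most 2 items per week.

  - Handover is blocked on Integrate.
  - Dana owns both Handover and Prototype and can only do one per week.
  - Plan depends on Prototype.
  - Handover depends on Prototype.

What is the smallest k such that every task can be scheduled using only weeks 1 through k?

2 weeks

The precedence chain requires at least 2 distinct weeks.
With at most 2 per week and 4 tasks, at least 2 weeks are needed.
2 works (last occupied week: week 2): for example Plan=week 2, Prototype=week 1, Integrate=week 1, Handover=week 2.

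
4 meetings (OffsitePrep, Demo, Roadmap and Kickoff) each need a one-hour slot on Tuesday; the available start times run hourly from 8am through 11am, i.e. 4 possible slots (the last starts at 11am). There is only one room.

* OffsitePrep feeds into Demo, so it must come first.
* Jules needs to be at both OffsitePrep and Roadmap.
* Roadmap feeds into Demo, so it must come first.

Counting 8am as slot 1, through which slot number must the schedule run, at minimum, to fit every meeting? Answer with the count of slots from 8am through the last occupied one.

The precedence chain requires at least 2 distinct slots.
With at most 1 per slot and 4 meetings, at least 4 slots are needed.
4 works (last occupied slot: 11am): for example Roadmap=9am; Demo=10am; OffsitePrep=8am; Kickoff=11am.

4 slots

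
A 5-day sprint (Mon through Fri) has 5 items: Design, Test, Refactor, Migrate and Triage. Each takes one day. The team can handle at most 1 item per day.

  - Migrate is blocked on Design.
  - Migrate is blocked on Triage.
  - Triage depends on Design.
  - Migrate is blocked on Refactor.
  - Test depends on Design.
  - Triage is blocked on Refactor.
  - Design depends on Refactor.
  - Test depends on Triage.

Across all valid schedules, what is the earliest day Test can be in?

Precedence pushes Test to at least Thu.
Test at Thu is achievable: Test in Thu, Design in Tue, Migrate in Fri, Refactor in Mon, Triage in Wed.

Thu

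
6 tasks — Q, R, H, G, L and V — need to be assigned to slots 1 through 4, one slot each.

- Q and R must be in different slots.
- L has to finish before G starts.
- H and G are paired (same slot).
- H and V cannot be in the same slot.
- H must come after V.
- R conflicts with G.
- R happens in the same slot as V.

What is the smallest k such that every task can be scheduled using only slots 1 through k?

The precedence chain requires at least 2 distinct slots.
2 works (last occupied slot: 2): for example G -> 2, H -> 2, Q -> 2, R -> 1, L -> 1, V -> 1.

2 slots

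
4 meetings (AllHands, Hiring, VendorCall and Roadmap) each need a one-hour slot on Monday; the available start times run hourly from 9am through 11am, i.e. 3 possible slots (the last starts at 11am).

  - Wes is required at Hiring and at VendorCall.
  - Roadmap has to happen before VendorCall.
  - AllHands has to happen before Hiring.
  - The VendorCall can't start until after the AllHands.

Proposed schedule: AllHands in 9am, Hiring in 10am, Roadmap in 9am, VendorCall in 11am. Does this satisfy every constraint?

Yes

Wes is required at Hiring and at VendorCall — holds.
The VendorCall can't start until after the AllHands — holds.
Roadmap has to happen before VendorCall — holds.
AllHands has to happen before Hiring — holds.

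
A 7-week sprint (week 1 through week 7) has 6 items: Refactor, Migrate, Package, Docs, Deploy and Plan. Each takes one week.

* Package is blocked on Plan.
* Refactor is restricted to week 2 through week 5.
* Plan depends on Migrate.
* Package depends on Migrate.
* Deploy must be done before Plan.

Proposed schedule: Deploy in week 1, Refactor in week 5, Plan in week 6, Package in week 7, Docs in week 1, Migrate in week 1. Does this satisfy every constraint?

Valid

Package is blocked on Plan — holds.
Refactor is restricted to week 2 through week 5 — holds.
Plan depends on Migrate — holds.
Package depends on Migrate — holds.
Deploy must be done before Plan — holds.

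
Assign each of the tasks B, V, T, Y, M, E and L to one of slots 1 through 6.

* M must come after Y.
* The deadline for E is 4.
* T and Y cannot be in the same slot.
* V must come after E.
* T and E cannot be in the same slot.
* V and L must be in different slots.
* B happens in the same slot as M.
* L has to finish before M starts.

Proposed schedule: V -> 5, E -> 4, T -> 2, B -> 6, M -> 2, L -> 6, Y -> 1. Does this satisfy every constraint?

V and L must be in different slots — holds.
T and E cannot be in the same slot — holds.
B happens in the same slot as M — violated.
M must come after Y — holds.
L has to finish before M starts — violated.
T and Y cannot be in the same slot — holds.
V must come after E — holds.
The deadline for E is 4 — holds.

No. L has to finish before M starts is not satisfied.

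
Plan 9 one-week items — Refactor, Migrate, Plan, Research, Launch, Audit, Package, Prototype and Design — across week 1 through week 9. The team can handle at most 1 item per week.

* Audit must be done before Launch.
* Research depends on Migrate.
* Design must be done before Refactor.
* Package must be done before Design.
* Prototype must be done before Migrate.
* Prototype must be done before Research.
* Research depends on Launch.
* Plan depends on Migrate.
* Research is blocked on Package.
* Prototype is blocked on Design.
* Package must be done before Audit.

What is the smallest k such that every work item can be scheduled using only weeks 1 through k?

The precedence chain requires at least 5 distinct weeks.
With at most 1 per week and 9 work items, at least 9 weeks are needed.
9 works (last occupied week: week 9): for example Refactor in week 8; Research in week 7; Package in week 1; Launch in week 6; Audit in week 5; Migrate in week 4; Plan in week 9; Design in week 2; Prototype in week 3.

9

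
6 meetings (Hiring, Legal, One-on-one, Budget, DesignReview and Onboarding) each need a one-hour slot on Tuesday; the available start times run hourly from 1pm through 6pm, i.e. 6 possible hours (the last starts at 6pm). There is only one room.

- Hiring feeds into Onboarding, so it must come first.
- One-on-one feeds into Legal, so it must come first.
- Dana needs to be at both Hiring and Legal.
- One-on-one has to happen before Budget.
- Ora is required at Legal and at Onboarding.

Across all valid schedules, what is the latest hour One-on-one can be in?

Downstream work caps One-on-one at 5pm.
One-on-one at 4pm is achievable: DesignReview in 3pm, Budget in 6pm, Hiring in 1pm, Onboarding in 2pm, Legal in 5pm, One-on-one in 4pm.
Nothing later works — the conflict and capacity constraints rule out every hour after 4pm.

4pm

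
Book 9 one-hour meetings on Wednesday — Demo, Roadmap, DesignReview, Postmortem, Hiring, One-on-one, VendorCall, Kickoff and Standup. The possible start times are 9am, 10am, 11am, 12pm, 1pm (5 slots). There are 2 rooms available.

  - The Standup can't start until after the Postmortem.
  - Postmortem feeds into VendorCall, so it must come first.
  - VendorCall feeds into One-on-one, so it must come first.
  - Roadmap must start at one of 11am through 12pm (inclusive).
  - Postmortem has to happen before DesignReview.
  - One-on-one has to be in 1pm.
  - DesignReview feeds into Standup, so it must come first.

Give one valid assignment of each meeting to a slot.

Standup -> 11am; Postmortem -> 9am; One-on-one -> 1pm; Hiring -> 12pm; Demo -> 9am; Roadmap -> 11am; VendorCall -> 10am; DesignReview -> 10am; Kickoff -> 12pm

Checking: Postmortem(9am) before DesignReview(10am); Postmortem(9am) before VendorCall(10am); VendorCall(10am) before One-on-one(1pm); DesignReview(10am) before Standup(11am); Postmortem(9am) before Standup(11am); Roadmap=11am in [11am,12pm]; One-on-one=1pm in [1pm,1pm]; max 2 per slot (cap 2).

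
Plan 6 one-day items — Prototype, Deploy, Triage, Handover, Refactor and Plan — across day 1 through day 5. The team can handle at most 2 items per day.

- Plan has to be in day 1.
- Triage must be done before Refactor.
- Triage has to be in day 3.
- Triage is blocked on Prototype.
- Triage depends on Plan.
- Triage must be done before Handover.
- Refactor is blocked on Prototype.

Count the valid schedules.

Splitting on Prototype: it can be day 1 (14), day 2 (18). Listing each branch's schedules as (Deploy, Triage, Handover, Refactor, Plan) by day number:
Prototype=day 1: (2,3,4,4,1) (2,3,4,5,1) (2,3,5,4,1) (2,3,5,5,1) (3,3,4,4,1) (3,3,4,5,1) (3,3,5,4,1) (3,3,5,5,1) (4,3,4,5,1) (4,3,5,4,1) (4,3,5,5,1) (5,3,4,4,1) (5,3,4,5,1) (5,3,5,4,1) — 14.
Prototype=day 2: (1,3,4,4,1) (1,3,4,5,1) (1,3,5,4,1) (1,3,5,5,1) (2,3,4,4,1) (2,3,4,5,1) (2,3,5,4,1) (2,3,5,5,1) (3,3,4,4,1) (3,3,4,5,1) (3,3,5,4,1) (3,3,5,5,1) (4,3,4,5,1) (4,3,5,4,1) (4,3,5,5,1) (5,3,4,4,1) (5,3,4,5,1) (5,3,5,4,1) — 18.
Summing: 14 + 18 = 32.

32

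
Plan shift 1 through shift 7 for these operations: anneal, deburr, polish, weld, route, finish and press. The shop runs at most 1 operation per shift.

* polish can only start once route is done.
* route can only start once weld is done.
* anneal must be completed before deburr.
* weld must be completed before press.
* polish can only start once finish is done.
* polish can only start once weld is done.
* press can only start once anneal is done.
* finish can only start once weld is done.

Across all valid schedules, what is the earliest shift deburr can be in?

Precedence pushes deburr to at least shift 2.
deburr at shift 2 is achievable: finish=shift 5, polish=shift 6, route=shift 4, weld=shift 3, press=shift 7, deburr=shift 2, anneal=shift 1.

shift 2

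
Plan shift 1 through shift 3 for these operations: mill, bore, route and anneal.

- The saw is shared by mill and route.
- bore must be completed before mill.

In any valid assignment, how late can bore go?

Downstream work caps bore at shift 2.
bore at shift 2 is achievable: route=shift 1; anneal=shift 1; mill=shift 3; bore=shift 2.

shift 2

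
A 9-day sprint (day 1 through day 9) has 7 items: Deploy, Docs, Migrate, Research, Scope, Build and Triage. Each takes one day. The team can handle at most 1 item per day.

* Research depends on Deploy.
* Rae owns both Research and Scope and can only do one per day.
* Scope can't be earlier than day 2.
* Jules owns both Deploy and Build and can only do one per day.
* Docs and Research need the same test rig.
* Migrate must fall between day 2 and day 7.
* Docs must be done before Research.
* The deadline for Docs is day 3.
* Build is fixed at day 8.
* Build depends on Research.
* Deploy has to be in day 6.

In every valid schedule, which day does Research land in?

Deploy is fixed at day 6 and must come before Research, so Research is at least day 7.
Build is fixed at day 8 and must come after Research, so Research is at most day 7.
So Research must be day 7.

day 7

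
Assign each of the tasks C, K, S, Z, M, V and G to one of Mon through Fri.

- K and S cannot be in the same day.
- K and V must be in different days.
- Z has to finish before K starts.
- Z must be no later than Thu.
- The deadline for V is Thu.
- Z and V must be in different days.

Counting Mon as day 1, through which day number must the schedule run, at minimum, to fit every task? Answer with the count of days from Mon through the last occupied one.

The precedence chain requires at least 2 distinct days.
Could 2 days be enough, i.e. nothing placed later than Tue? No: Z's window within 2 days is {Mon, Tue}; V's window within 2 days is {Mon, Tue}; K must come after Z (at Mon or later) → {Tue}; Z must come before K (at Tue or earlier) → {Mon}; V can't share with Z (Mon) → {Tue}; V can't share with K (Tue) → nothing is left.
So 2 days is not enough.
3 works (last occupied day: Wed): for example V -> Wed; M -> Mon; G -> Mon; K -> Tue; Z -> Mon; S -> Mon; C -> Mon.

3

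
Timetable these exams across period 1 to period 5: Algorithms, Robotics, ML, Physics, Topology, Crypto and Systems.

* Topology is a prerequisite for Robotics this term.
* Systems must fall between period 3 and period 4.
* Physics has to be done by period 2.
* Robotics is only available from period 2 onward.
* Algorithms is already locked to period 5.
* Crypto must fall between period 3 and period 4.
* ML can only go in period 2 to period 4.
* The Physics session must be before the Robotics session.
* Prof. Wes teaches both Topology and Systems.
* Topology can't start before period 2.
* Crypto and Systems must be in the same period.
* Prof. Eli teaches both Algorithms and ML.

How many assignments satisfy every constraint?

54

Splitting on Robotics: it can be period 3 (12), period 4 (18), period 5 (24). Listing each branch's schedules as (Algorithms, ML, Physics, Topology, Crypto, Systems) by period number:
Robotics=period 3: (5,2,1,2,3,3) (5,2,1,2,4,4) (5,2,2,2,3,3) (5,2,2,2,4,4) (5,3,1,2,3,3) (5,3,1,2,4,4) (5,3,2,2,3,3) (5,3,2,2,4,4) (5,4,1,2,3,3) (5,4,1,2,4,4) (5,4,2,2,3,3) (5,4,2,2,4,4) — 12.
Robotics=period 4: (5,2,1,2,3,3) (5,2,1,2,4,4) (5,2,1,3,4,4) (5,2,2,2,3,3) (5,2,2,2,4,4) (5,2,2,3,4,4) (5,3,1,2,3,3) (5,3,1,2,4,4) (5,3,1,3,4,4) (5,3,2,2,3,3) (5,3,2,2,4,4) (5,3,2,3,4,4) (5,4,1,2,3,3) (5,4,1,2,4,4) (5,4,1,3,4,4) (5,4,2,2,3,3) (5,4,2,2,4,4) (5,4,2,3,4,4) — 18.
Robotics=period 5: (5,2,1,2,3,3) (5,2,1,2,4,4) (5,2,1,3,4,4) (5,2,1,4,3,3) (5,2,2,2,3,3) (5,2,2,2,4,4) (5,2,2,3,4,4) (5,2,2,4,3,3) (5,3,1,2,3,3) (5,3,1,2,4,4) (5,3,1,3,4,4) (5,3,1,4,3,3) (5,3,2,2,3,3) (5,3,2,2,4,4) (5,3,2,3,4,4) (5,3,2,4,3,3) (5,4,1,2,3,3) (5,4,1,2,4,4) (5,4,1,3,4,4) (5,4,1,4,3,3) (5,4,2,2,3,3) (5,4,2,2,4,4) (5,4,2,3,4,4) (5,4,2,4,3,3) — 24.
Summing: 12 + 18 + 24 = 54.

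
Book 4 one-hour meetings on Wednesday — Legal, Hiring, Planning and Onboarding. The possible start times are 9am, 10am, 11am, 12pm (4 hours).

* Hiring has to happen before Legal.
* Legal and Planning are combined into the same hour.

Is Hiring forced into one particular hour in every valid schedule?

Hiring can be 9am (e.g. Legal -> 10am, Planning -> 10am, Onboarding -> 9am, Hiring -> 9am) or 10am (e.g. Legal=11am; Planning=11am; Onboarding=9am; Hiring=10am).

No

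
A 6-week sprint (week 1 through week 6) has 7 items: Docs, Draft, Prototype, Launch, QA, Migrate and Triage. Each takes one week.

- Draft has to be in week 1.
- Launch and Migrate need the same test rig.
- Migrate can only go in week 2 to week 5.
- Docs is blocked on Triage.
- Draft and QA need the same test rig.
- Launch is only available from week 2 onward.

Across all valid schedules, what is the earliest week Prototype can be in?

Prototype at week 1 is achievable: Migrate in week 2; QA in week 2; Triage in week 1; Launch in week 3; Prototype in week 1; Docs in week 2; Draft in week 1.

week 1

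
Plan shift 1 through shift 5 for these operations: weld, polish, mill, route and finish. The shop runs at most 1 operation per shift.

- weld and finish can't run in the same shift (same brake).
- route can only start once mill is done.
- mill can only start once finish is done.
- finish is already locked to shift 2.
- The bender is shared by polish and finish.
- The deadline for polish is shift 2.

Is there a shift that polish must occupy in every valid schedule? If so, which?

polish's window is shift 1–shift 2.
finish is fixed at shift 2, and polish can't share a shift with finish.
So polish must be shift 1.

shift 1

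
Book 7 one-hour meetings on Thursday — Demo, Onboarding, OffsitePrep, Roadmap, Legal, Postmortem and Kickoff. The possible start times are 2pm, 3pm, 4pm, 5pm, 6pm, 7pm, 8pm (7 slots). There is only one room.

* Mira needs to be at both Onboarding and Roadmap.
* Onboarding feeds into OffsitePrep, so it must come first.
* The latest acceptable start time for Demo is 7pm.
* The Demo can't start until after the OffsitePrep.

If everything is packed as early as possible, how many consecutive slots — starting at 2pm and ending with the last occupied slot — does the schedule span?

The precedence chain requires at least 3 distinct slots.
With at most 1 per slot and 7 meetings, at least 7 slots are needed.
7 works (last occupied slot: 8pm): for example OffsitePrep -> 3pm; Roadmap -> 5pm; Postmortem -> 7pm; Legal -> 6pm; Demo -> 4pm; Kickoff -> 8pm; Onboarding -> 2pm.

7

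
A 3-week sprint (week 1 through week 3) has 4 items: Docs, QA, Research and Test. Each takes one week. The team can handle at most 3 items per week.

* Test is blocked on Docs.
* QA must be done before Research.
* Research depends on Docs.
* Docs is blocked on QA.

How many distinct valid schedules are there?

1

Enumerating: QA in week 1, Docs in week 2, Test in week 3, Research in week 3.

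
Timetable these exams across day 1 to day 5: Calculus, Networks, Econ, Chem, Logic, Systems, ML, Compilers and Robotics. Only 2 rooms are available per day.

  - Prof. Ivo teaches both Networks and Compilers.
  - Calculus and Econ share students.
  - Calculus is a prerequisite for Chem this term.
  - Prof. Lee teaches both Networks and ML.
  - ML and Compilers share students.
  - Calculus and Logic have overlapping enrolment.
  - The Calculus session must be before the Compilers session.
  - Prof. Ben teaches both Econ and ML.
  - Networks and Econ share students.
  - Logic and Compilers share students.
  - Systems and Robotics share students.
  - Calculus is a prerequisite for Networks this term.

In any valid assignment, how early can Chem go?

day 2

Precedence pushes Chem to at least day 2.
Chem at day 2 is achievable: Networks in day 2; Systems in day 1; Econ in day 3; Calculus in day 1; Compilers in day 3; Logic in day 4; ML in day 4; Robotics in day 5; Chem in day 2.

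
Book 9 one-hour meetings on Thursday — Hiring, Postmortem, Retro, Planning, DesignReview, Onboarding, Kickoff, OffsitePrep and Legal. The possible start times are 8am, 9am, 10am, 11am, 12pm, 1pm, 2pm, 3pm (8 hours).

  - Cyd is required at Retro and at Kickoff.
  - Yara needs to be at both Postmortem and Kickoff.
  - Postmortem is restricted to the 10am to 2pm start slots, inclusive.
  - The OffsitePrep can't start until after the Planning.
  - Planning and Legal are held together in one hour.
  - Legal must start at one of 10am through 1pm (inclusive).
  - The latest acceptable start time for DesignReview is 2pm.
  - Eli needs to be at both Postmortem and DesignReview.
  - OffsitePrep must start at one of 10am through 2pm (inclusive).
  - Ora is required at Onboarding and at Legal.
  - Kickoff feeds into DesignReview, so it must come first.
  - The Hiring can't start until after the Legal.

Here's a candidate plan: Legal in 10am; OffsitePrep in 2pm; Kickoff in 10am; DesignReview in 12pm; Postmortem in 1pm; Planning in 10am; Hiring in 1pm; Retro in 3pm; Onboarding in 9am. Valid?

Planning and Legal are held together in one hour — holds.
Kickoff feeds into DesignReview, so it must come first — holds.
The latest acceptable start time for DesignReview is 2pm — holds.
Yara needs to be at both Postmortem and Kickoff — holds.
Eli needs to be at both Postmortem and DesignReview — holds.
Cyd is required at Retro and at Kickoff — holds.
OffsitePrep must start at one of 10am through 2pm (inclusive) — holds.
Legal must start at one of 10am through 1pm (inclusive) — holds.
Ora is required at Onboarding and at Legal — holds.
Postmortem is restricted to the 10am to 2pm start slots, inclusive — holds.
The OffsitePrep can't start until after the Planning — holds.
The Hiring can't start until after the Legal — holds.

Valid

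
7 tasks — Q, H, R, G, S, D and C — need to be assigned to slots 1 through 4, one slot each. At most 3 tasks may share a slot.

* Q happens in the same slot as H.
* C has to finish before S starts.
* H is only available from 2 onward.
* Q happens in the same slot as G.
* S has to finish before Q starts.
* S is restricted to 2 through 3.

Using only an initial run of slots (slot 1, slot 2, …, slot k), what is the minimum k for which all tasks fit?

3

The precedence chain requires at least 3 distinct slots.
With at most 3 per slot and 7 tasks, at least 3 slots are needed.
3 works (last occupied slot: 3): for example H -> 3, C -> 1, S -> 2, R -> 1, D -> 1, Q -> 3, G -> 3.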